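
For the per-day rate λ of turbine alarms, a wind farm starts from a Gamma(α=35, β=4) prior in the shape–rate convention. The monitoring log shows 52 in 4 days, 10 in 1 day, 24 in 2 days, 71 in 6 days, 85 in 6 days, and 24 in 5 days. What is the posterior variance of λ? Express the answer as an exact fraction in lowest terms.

Total count: 52 + 10 + 24 + 71 + 85 + 24 = 266.
Total exposure: 4 + 1 + 2 + 6 + 6 + 5 = 24 days.
Posterior: α' = 35 + 266 = 301, β' = 4 + 24 = 28.
Posterior variance = α'/β'² = 301/784 = 43/112.

43/112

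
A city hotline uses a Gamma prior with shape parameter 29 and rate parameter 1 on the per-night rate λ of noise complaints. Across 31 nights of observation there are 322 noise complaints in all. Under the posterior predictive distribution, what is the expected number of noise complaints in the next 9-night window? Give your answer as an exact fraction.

Total count 322 over total exposure 31 nights.
Gamma(α, β) with Poisson data over total exposure Σt gives posterior Gamma(α+Σx, β+Σt) = Gamma(351, 32).
Predictive mean over a 9-night window = T·E[λ|data] = 9·351/32 = 3159/32.

3159/32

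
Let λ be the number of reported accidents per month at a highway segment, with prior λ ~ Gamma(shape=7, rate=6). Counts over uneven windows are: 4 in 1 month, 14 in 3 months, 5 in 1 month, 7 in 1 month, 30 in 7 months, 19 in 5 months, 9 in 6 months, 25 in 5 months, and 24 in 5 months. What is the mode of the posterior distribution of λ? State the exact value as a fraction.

143/40

Total count: 4 + 14 + 5 + 7 + 30 + 19 + 9 + 25 + 24 = 137.
Total exposure: 1 + 3 + 1 + 1 + 7 + 5 + 6 + 5 + 5 = 34 months.
Posterior: α' = 7 + 137 = 144, β' = 6 + 34 = 40.
Posterior mode = (α'−1)/β' = 143/40.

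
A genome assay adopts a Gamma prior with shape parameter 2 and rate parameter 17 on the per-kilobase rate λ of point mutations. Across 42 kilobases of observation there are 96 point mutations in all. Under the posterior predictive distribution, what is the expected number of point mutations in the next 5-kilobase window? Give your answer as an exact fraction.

Total count 96 over total exposure 42 kilobases.
Posterior: α' = 2 + 96 = 98, β' = 17 + 42 = 59.
Predictive mean over a 5-kilobase window = T·E[λ|data] = 5·98/59 = 490/59.

490/59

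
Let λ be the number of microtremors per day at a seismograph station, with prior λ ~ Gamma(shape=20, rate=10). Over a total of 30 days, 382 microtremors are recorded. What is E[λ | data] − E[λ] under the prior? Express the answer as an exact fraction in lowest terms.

161/20

Total count 382 over total exposure 30 days.
Gamma(α, β) with Poisson data over total exposure Σt gives posterior Gamma(α+Σx, β+Σt) = Gamma(402, 40).
Posterior mean = 402/40 = 201/20; prior mean = 20/10 = 2. Difference = 201/20 − 2 = 161/20.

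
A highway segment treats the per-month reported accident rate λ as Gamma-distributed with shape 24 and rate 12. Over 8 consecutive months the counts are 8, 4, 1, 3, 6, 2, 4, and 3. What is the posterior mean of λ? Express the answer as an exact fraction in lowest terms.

11/4

Total count: 8 + 4 + 1 + 3 + 6 + 2 + 4 + 3 = 31.
Total exposure: 8 months.
Posterior: α' = 24 + 31 = 55, β' = 12 + 8 = 20.
Posterior mean = α'/β' = 55/20 = 11/4.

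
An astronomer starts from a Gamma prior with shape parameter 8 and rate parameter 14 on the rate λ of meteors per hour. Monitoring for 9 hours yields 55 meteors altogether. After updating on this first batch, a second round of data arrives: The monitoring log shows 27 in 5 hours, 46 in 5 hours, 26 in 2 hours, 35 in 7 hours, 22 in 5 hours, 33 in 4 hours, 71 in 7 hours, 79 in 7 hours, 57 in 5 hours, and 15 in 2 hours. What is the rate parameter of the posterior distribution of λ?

Total count 55 over total exposure 9 hours.
After the first batch: Gamma(8 + 55, 14 + 9) = Gamma(63, 23).
Total count: 27 + 46 + 26 + 35 + 22 + 33 + 71 + 79 + 57 + 15 = 411.
Total exposure: 5 + 5 + 2 + 7 + 5 + 4 + 7 + 7 + 5 + 2 = 49 hours.
After the second batch: Gamma(63 + 411, 23 + 49) = Gamma(474, 72).

72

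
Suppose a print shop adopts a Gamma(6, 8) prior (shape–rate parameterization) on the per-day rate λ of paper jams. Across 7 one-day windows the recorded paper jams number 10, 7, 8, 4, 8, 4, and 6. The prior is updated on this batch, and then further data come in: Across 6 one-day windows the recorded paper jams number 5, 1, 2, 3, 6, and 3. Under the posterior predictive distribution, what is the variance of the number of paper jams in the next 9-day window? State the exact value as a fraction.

2190/49

Total count: 10 + 7 + 8 + 4 + 8 + 4 + 6 = 47.
Total exposure: 7 days.
After the first batch: Gamma(6 + 47, 8 + 7) = Gamma(53, 15).
Total count: 5 + 1 + 2 + 3 + 6 + 3 = 20.
Total exposure: 6 days.
After the second batch: Gamma(53 + 20, 15 + 6) = Gamma(73, 21).
The posterior predictive for a window of length T is Negative Binomial with variance T·α'·(β'+T)/β'² = 9·73·30/441 = 2190/49.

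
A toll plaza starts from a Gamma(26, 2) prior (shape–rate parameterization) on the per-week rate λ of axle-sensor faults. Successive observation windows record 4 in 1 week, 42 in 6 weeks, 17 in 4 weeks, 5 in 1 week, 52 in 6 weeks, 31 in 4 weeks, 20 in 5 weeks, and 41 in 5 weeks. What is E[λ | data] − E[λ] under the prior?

-6

Total count: 4 + 42 + 17 + 5 + 52 + 31 + 20 + 41 = 212.
Total exposure: 1 + 6 + 4 + 1 + 6 + 4 + 5 + 5 = 32 weeks.
By Gamma–Poisson conjugacy, the posterior is Gamma(α + Σx, β + Σt) = Gamma(26 + 212, 2 + 32) = Gamma(238, 34).
Posterior mean = 238/34 = 7; prior mean = 26/2 = 13. Difference = 7 − 13 = -6.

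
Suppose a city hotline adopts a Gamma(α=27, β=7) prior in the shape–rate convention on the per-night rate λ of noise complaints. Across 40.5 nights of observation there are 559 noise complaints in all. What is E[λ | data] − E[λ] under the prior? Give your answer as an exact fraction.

Total count 559 over total exposure 40.5 nights.
Conjugate update: add total count to the shape and total exposure to the rate, giving Gamma(586, 95/2).
Posterior mean = 586/(95/2) = 1172/95; prior mean = 27/7 = 27/7. Difference = 1172/95 − 27/7 = 5639/665.

5639/665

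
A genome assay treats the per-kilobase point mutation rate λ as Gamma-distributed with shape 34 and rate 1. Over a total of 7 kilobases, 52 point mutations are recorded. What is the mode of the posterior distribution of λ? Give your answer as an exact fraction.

Total count 52 over total exposure 7 kilobases.
Gamma(α, β) with Poisson data over total exposure Σt gives posterior Gamma(α+Σx, β+Σt) = Gamma(86, 8).
Posterior mode = (α'−1)/β' = 85/8.

85/8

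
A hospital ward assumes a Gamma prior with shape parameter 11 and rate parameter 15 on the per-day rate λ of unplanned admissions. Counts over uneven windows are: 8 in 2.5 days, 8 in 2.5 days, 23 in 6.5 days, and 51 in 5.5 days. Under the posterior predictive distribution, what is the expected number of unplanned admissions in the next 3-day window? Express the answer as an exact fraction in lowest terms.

303/32

Total count: 8 + 8 + 23 + 51 = 90.
Total exposure: 2.5 + 2.5 + 6.5 + 5.5 = 17 days.
Gamma(α, β) with Poisson data over total exposure Σt gives posterior Gamma(α+Σx, β+Σt) = Gamma(101, 32).
Predictive mean over a 3-day window = T·E[λ|data] = 3·101/32 = 303/32.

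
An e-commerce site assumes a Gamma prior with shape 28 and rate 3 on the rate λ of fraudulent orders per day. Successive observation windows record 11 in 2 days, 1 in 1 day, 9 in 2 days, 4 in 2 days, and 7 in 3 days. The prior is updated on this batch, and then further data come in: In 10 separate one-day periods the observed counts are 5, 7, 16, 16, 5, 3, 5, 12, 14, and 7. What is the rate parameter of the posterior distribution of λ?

23

Total count: 11 + 1 + 9 + 4 + 7 = 32.
Total exposure: 2 + 1 + 2 + 2 + 3 = 10 days.
After the first batch: Gamma(28 + 32, 3 + 10) = Gamma(60, 13).
Total count: 5 + 7 + 16 + 16 + 5 + 3 + 5 + 12 + 14 + 7 = 90.
Total exposure: 10 days.
After the second batch: Gamma(60 + 90, 13 + 10) = Gamma(150, 23).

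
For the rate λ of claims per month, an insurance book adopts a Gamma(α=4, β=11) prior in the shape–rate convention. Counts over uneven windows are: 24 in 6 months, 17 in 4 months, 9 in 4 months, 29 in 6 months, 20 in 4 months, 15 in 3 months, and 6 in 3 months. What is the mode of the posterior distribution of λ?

Total count: 24 + 17 + 9 + 29 + 20 + 15 + 6 = 120.
Total exposure: 6 + 4 + 4 + 6 + 4 + 3 + 3 = 30 months.
The Gamma prior is conjugate for the Poisson rate, so λ | data ~ Gamma(4+120, 11+30) = Gamma(124, 41).
Posterior mode = (α'−1)/β' = 123/41 = 3.

3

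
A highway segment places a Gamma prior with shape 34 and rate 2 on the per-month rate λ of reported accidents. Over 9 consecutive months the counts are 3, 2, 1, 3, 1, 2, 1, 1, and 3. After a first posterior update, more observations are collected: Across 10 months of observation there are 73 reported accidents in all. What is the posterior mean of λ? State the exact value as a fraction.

124/21

Total count: 3 + 2 + 1 + 3 + 1 + 2 + 1 + 1 + 3 = 17.
Total exposure: 9 months.
After the first batch: Gamma(34 + 17, 2 + 9) = Gamma(51, 11).
Total count 73 over total exposure 10 months.
After the second batch: Gamma(51 + 73, 11 + 10) = Gamma(124, 21).
Posterior mean = α'/β' = 124/21.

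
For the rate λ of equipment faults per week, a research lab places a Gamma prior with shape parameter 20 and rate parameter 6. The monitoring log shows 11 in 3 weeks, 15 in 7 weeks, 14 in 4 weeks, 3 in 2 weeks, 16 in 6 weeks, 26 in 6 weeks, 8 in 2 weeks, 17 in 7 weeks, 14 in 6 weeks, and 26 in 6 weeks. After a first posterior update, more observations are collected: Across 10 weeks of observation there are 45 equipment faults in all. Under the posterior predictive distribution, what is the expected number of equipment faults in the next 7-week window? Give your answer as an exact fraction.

Total count: 11 + 15 + 14 + 3 + 16 + 26 + 8 + 17 + 14 + 26 = 150.
Total exposure: 3 + 7 + 4 + 2 + 6 + 6 + 2 + 7 + 6 + 6 = 49 weeks.
After the first batch: Gamma(20 + 150, 6 + 49) = Gamma(170, 55).
Total count 45 over total exposure 10 weeks.
After the second batch: Gamma(170 + 45, 55 + 10) = Gamma(215, 65).
Predictive mean over a 7-week window = T·E[λ|data] = 7·215/65 = 301/13.

301/13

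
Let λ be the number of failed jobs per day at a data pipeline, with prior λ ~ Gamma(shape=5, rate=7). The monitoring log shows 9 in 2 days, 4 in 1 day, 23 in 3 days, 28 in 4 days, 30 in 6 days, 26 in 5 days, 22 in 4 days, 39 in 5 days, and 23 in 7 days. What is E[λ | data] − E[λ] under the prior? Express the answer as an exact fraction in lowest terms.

Total count: 9 + 4 + 23 + 28 + 30 + 26 + 22 + 39 + 23 = 204.
Total exposure: 2 + 1 + 3 + 4 + 6 + 5 + 4 + 5 + 7 = 37 days.
By Gamma–Poisson conjugacy, the posterior is Gamma(α + Σx, β + Σt) = Gamma(5 + 204, 7 + 37) = Gamma(209, 44).
Posterior mean = 209/44 = 19/4; prior mean = 5/7 = 5/7. Difference = 19/4 − 5/7 = 113/28.

113/28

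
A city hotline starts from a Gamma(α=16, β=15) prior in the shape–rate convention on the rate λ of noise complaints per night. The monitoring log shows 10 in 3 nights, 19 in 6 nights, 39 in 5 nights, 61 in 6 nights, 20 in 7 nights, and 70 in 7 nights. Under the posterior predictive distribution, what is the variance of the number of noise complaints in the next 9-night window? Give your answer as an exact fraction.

122670/2401

Total count: 10 + 19 + 39 + 61 + 20 + 70 = 219.
Total exposure: 3 + 6 + 5 + 6 + 7 + 7 = 34 nights.
Conjugate update: add total count to the shape and total exposure to the rate, giving Gamma(235, 49).
The posterior predictive for a window of length T is Negative Binomial with variance T·α'·(β'+T)/β'² = 9·235·58/2401 = 122670/2401.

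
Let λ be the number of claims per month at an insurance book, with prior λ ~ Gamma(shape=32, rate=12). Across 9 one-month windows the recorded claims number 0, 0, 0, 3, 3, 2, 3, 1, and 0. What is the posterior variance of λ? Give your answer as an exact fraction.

Total count: 0 + 0 + 0 + 3 + 3 + 2 + 3 + 1 + 0 = 12.
Total exposure: 9 months.
Conjugate update: add total count to the shape and total exposure to the rate, giving Gamma(44, 21).
Posterior variance = α'/β'² = 44/441.

44/441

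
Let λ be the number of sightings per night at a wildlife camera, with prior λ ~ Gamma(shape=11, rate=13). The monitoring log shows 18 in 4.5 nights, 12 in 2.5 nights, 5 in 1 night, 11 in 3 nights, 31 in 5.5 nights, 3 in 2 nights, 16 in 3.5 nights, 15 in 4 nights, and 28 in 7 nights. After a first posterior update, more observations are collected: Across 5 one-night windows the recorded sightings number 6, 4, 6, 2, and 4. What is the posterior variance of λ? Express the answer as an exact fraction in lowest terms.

Total count: 18 + 12 + 5 + 11 + 31 + 3 + 16 + 15 + 28 = 139.
Total exposure: 4.5 + 2.5 + 1 + 3 + 5.5 + 2 + 3.5 + 4 + 7 = 33 nights.
After the first batch: Gamma(11 + 139, 13 + 33) = Gamma(150, 46).
Total count: 6 + 4 + 6 + 2 + 4 = 22.
Total exposure: 5 nights.
After the second batch: Gamma(150 + 22, 46 + 5) = Gamma(172, 51).
Posterior variance = α'/β'² = 172/2601.

172/2601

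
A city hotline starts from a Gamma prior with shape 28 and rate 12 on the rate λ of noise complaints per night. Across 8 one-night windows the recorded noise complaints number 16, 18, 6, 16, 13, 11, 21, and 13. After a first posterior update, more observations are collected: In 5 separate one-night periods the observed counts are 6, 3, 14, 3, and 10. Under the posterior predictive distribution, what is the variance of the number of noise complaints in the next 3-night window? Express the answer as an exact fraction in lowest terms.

Total count: 16 + 18 + 6 + 16 + 13 + 11 + 21 + 13 = 114.
Total exposure: 8 nights.
After the first batch: Gamma(28 + 114, 12 + 8) = Gamma(142, 20).
Total count: 6 + 3 + 14 + 3 + 10 = 36.
Total exposure: 5 nights.
After the second batch: Gamma(142 + 36, 20 + 5) = Gamma(178, 25).
The posterior predictive for a window of length T is Negative Binomial with variance T·α'·(β'+T)/β'² = 3·178·28/625 = 14952/625.

14952/625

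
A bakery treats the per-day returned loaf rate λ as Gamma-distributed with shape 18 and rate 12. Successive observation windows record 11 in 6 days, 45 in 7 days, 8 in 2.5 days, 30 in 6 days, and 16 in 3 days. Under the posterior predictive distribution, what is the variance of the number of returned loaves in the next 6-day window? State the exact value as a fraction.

130560/5329

Total count: 11 + 45 + 8 + 30 + 16 = 110.
Total exposure: 6 + 7 + 2.5 + 6 + 3 = 24.5 days.
Gamma(α, β) with Poisson data over total exposure Σt gives posterior Gamma(α+Σx, β+Σt) = Gamma(128, 73/2).
The posterior predictive for a window of length T is Negative Binomial with variance T·α'·(β'+T)/β'² = 6·128·(85/2)/(5329/4) = 130560/5329.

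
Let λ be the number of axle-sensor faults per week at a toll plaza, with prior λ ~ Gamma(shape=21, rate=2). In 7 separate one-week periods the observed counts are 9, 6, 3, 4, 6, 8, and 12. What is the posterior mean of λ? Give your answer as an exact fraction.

23/3

Total count: 9 + 6 + 3 + 4 + 6 + 8 + 12 = 48.
Total exposure: 7 weeks.
Posterior: α' = 21 + 48 = 69, β' = 2 + 7 = 9.
Posterior mean = α'/β' = 69/9 = 23/3.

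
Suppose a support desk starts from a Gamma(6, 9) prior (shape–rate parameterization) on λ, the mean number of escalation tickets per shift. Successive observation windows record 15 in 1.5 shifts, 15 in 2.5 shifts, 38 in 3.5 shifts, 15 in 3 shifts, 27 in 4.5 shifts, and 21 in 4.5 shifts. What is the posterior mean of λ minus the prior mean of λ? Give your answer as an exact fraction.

236/57

Total count: 15 + 15 + 38 + 15 + 27 + 21 = 131.
Total exposure: 1.5 + 2.5 + 3.5 + 3 + 4.5 + 4.5 = 19.5 shifts.
The Gamma prior is conjugate for the Poisson rate, so λ | data ~ Gamma(6+131, 9+19.5) = Gamma(137, 57/2).
Posterior mean = 137/(57/2) = 274/57; prior mean = 6/9 = 2/3. Difference = 274/57 − 2/3 = 236/57.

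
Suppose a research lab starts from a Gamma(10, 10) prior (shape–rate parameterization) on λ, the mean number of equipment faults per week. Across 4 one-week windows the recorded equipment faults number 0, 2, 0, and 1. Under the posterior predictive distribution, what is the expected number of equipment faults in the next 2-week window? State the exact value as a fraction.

Total count: 0 + 2 + 0 + 1 = 3.
Total exposure: 4 weeks.
Gamma(α, β) with Poisson data over total exposure Σt gives posterior Gamma(α+Σx, β+Σt) = Gamma(13, 14).
Predictive mean over a 2-week window = T·E[λ|data] = 2·13/14 = 13/7.

13/7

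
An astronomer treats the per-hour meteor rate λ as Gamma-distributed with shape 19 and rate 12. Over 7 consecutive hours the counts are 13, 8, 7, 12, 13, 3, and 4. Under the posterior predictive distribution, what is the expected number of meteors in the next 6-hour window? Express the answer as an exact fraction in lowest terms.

474/19

Total count: 13 + 8 + 7 + 12 + 13 + 3 + 4 = 60.
Total exposure: 7 hours.
The Gamma prior is conjugate for the Poisson rate, so λ | data ~ Gamma(19+60, 12+7) = Gamma(79, 19).
Predictive mean over a 6-hour window = T·E[λ|data] = 6·79/19 = 474/19.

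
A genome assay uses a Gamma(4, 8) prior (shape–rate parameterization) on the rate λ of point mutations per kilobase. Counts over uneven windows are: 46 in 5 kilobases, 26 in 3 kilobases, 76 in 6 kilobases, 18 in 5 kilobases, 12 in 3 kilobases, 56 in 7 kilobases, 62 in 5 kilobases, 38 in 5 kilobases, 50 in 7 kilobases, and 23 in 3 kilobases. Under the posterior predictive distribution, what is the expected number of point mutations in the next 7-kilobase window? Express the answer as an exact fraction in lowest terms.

Total count: 46 + 26 + 76 + 18 + 12 + 56 + 62 + 38 + 50 + 23 = 407.
Total exposure: 5 + 3 + 6 + 5 + 3 + 7 + 5 + 5 + 7 + 3 = 49 kilobases.
Gamma(α, β) with Poisson data over total exposure Σt gives posterior Gamma(α+Σx, β+Σt) = Gamma(411, 57).
Predictive mean over a 7-kilobase window = T·E[λ|data] = 7·411/57 = 959/19.

959/19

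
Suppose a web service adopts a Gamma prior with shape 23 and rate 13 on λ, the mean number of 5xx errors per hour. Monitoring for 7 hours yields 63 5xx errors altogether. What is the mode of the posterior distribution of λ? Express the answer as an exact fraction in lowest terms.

Total count 63 over total exposure 7 hours.
Gamma(α, β) with Poisson data over total exposure Σt gives posterior Gamma(α+Σx, β+Σt) = Gamma(86, 20).
Posterior mode = (α'−1)/β' = 85/20 = 17/4.

17/4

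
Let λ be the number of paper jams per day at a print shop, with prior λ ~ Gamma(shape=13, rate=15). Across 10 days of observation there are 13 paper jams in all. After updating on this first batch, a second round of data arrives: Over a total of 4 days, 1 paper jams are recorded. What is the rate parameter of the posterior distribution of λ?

Total count 13 over total exposure 10 days.
After the first batch: Gamma(13 + 13, 15 + 10) = Gamma(26, 25).
Total count 1 over total exposure 4 days.
After the second batch: Gamma(26 + 1, 25 + 4) = Gamma(27, 29).

29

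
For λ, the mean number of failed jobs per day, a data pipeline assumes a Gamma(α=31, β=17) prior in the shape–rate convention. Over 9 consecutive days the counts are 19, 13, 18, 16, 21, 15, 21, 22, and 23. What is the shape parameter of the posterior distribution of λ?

Total count: 19 + 13 + 18 + 16 + 21 + 15 + 21 + 22 + 23 = 168.
Total exposure: 9 days.
By Gamma–Poisson conjugacy, the posterior is Gamma(α + Σx, β + Σt) = Gamma(31 + 168, 17 + 9) = Gamma(199, 26).

199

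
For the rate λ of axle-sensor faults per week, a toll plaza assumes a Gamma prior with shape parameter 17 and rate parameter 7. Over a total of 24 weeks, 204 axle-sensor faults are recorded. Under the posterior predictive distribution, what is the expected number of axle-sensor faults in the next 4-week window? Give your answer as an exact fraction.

Total count 204 over total exposure 24 weeks.
Gamma(α, β) with Poisson data over total exposure Σt gives posterior Gamma(α+Σx, β+Σt) = Gamma(221, 31).
Predictive mean over a 4-week window = T·E[λ|data] = 4·221/31 = 884/31.

884/31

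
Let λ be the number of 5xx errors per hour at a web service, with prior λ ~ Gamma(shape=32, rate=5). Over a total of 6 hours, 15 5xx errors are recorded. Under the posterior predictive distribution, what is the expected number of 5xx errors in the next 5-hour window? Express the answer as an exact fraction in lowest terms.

Total count 15 over total exposure 6 hours.
Gamma(α, β) with Poisson data over total exposure Σt gives posterior Gamma(α+Σx, β+Σt) = Gamma(47, 11).
Predictive mean over a 5-hour window = T·E[λ|data] = 5·47/11 = 235/11.

235/11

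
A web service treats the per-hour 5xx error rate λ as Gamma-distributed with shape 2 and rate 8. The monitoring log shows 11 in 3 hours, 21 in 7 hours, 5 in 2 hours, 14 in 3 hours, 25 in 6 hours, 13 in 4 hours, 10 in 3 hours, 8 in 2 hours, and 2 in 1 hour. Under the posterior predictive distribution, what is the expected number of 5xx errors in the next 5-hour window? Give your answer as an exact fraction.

185/13

Total count: 11 + 21 + 5 + 14 + 25 + 13 + 10 + 8 + 2 = 109.
Total exposure: 3 + 7 + 2 + 3 + 6 + 4 + 3 + 2 + 1 = 31 hours.
Conjugate update: add total count to the shape and total exposure to the rate, giving Gamma(111, 39).
Predictive mean over a 5-hour window = T·E[λ|data] = 5·111/39 = 185/13.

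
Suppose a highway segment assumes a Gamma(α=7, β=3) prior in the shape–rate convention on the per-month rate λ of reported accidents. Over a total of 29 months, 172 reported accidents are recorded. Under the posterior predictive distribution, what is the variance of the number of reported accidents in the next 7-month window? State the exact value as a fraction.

48867/1024

Total count 172 over total exposure 29 months.
Gamma(α, β) with Poisson data over total exposure Σt gives posterior Gamma(α+Σx, β+Σt) = Gamma(179, 32).
The posterior predictive for a window of length T is Negative Binomial with variance T·α'·(β'+T)/β'² = 7·179·39/1024 = 48867/1024.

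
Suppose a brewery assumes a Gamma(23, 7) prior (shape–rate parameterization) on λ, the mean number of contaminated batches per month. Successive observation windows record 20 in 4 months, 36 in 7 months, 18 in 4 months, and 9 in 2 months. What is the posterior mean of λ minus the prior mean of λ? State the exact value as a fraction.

95/84

Total count: 20 + 36 + 18 + 9 = 83.
Total exposure: 4 + 7 + 4 + 2 = 17 months.
The Gamma prior is conjugate for the Poisson rate, so λ | data ~ Gamma(23+83, 7+17) = Gamma(106, 24).
Posterior mean = 106/24 = 53/12; prior mean = 23/7 = 23/7. Difference = 53/12 − 23/7 = 95/84.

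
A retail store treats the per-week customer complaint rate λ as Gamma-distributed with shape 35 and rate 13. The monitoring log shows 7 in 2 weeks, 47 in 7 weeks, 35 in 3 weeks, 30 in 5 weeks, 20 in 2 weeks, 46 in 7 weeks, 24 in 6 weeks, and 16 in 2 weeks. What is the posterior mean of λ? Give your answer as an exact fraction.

260/47

Total count: 7 + 47 + 35 + 30 + 20 + 46 + 24 + 16 = 225.
Total exposure: 2 + 7 + 3 + 5 + 2 + 7 + 6 + 2 = 34 weeks.
The Gamma prior is conjugate for the Poisson rate, so λ | data ~ Gamma(35+225, 13+34) = Gamma(260, 47).
Posterior mean = α'/β' = 260/47.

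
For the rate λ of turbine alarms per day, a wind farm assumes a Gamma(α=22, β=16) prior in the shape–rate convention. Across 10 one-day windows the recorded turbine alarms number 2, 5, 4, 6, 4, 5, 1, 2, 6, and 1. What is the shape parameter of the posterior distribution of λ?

58

Total count: 2 + 5 + 4 + 6 + 4 + 5 + 1 + 2 + 6 + 1 = 36.
Total exposure: 10 days.
By Gamma–Poisson conjugacy, the posterior is Gamma(α + Σx, β + Σt) = Gamma(22 + 36, 16 + 10) = Gamma(58, 26).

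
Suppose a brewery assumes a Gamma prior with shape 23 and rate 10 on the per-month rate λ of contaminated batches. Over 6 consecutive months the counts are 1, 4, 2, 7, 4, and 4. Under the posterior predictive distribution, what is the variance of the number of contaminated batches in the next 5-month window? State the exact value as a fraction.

4725/256

Total count: 1 + 4 + 2 + 7 + 4 + 4 = 22.
Total exposure: 6 months.
Posterior: α' = 23 + 22 = 45, β' = 10 + 6 = 16.
The posterior predictive for a window of length T is Negative Binomial with variance T·α'·(β'+T)/β'² = 5·45·21/256 = 4725/256.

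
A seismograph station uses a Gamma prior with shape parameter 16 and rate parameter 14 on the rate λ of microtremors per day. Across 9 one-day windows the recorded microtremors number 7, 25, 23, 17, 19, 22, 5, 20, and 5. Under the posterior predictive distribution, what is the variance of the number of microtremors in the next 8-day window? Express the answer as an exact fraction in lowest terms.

Total count: 7 + 25 + 23 + 17 + 19 + 22 + 5 + 20 + 5 = 143.
Total exposure: 9 days.
Conjugate update: add total count to the shape and total exposure to the rate, giving Gamma(159, 23).
The posterior predictive for a window of length T is Negative Binomial with variance T·α'·(β'+T)/β'² = 8·159·31/529 = 39432/529.

39432/529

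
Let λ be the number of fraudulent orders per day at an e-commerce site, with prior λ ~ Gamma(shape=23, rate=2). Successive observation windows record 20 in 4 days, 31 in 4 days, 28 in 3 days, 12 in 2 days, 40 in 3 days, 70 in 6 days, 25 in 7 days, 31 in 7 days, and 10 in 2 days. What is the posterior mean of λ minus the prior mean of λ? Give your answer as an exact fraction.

Total count: 20 + 31 + 28 + 12 + 40 + 70 + 25 + 31 + 10 = 267.
Total exposure: 4 + 4 + 3 + 2 + 3 + 6 + 7 + 7 + 2 = 38 days.
Posterior: α' = 23 + 267 = 290, β' = 2 + 38 = 40.
Posterior mean = 290/40 = 29/4; prior mean = 23/2 = 23/2. Difference = 29/4 − 23/2 = -17/4.

-17/4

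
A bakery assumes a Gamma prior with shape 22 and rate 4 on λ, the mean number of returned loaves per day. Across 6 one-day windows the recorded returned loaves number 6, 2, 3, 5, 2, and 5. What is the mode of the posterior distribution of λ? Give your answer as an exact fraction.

22/5

Total count: 6 + 2 + 3 + 5 + 2 + 5 = 23.
Total exposure: 6 days.
Gamma(α, β) with Poisson data over total exposure Σt gives posterior Gamma(α+Σx, β+Σt) = Gamma(45, 10).
Posterior mode = (α'−1)/β' = 44/10 = 22/5.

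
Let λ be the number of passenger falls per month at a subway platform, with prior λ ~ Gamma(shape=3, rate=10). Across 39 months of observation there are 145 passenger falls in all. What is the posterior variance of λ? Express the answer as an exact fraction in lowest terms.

148/2401

Total count 145 over total exposure 39 months.
Conjugate update: add total count to the shape and total exposure to the rate, giving Gamma(148, 49).
Posterior variance = α'/β'² = 148/2401.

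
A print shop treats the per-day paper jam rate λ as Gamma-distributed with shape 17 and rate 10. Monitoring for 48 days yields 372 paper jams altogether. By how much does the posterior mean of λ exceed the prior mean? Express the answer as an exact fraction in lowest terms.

Total count 372 over total exposure 48 days.
The Gamma prior is conjugate for the Poisson rate, so λ | data ~ Gamma(17+372, 10+48) = Gamma(389, 58).
Posterior mean = 389/58 = 389/58; prior mean = 17/10 = 17/10. Difference = 389/58 − 17/10 = 726/145.

726/145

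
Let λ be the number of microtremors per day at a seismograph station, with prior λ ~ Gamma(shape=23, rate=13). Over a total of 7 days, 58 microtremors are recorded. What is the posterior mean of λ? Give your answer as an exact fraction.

81/20

Total count 58 over total exposure 7 days.
Gamma(α, β) with Poisson data over total exposure Σt gives posterior Gamma(α+Σx, β+Σt) = Gamma(81, 20).
Posterior mean = α'/β' = 81/20.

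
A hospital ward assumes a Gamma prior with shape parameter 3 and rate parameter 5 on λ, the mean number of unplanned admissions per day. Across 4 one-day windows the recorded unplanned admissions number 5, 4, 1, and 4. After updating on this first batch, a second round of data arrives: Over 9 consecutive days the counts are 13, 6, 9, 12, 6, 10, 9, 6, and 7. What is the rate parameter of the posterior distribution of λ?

18

Total count: 5 + 4 + 1 + 4 = 14.
Total exposure: 4 days.
After the first batch: Gamma(3 + 14, 5 + 4) = Gamma(17, 9).
Total count: 13 + 6 + 9 + 12 + 6 + 10 + 9 + 6 + 7 = 78.
Total exposure: 9 days.
After the second batch: Gamma(17 + 78, 9 + 9) = Gamma(95, 18).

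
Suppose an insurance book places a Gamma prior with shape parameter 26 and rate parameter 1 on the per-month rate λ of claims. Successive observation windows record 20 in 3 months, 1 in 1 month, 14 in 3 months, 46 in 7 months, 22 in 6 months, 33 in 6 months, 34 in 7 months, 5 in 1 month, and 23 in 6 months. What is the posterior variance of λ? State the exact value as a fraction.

Total count: 20 + 1 + 14 + 46 + 22 + 33 + 34 + 5 + 23 = 198.
Total exposure: 3 + 1 + 3 + 7 + 6 + 6 + 7 + 1 + 6 = 40 months.
By Gamma–Poisson conjugacy, the posterior is Gamma(α + Σx, β + Σt) = Gamma(26 + 198, 1 + 40) = Gamma(224, 41).
Posterior variance = α'/β'² = 224/1681.

224/1681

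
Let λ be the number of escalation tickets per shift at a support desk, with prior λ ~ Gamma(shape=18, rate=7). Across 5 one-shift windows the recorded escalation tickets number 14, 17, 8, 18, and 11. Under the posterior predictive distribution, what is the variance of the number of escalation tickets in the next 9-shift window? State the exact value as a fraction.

903/8

Total count: 14 + 17 + 8 + 18 + 11 = 68.
Total exposure: 5 shifts.
The Gamma prior is conjugate for the Poisson rate, so λ | data ~ Gamma(18+68, 7+5) = Gamma(86, 12).
The posterior predictive for a window of length T is Negative Binomial with variance T·α'·(β'+T)/β'² = 9·86·21/144 = 903/8.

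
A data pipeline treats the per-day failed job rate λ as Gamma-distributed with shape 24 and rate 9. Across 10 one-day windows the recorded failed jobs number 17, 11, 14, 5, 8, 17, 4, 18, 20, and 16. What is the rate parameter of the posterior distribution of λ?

Total count: 17 + 11 + 14 + 5 + 8 + 17 + 4 + 18 + 20 + 16 = 130.
Total exposure: 10 days.
The Gamma prior is conjugate for the Poisson rate, so λ | data ~ Gamma(24+130, 9+10) = Gamma(154, 19).

19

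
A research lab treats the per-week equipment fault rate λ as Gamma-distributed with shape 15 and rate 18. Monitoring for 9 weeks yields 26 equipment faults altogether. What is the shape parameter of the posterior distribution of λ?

41

Total count 26 over total exposure 9 weeks.
Posterior: α' = 15 + 26 = 41, β' = 18 + 9 = 27.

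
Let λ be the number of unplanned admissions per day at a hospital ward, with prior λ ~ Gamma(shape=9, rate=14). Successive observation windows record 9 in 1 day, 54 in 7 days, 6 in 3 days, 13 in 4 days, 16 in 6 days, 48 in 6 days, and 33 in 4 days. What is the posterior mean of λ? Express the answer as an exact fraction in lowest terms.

Total count: 9 + 54 + 6 + 13 + 16 + 48 + 33 = 179.
Total exposure: 1 + 7 + 3 + 4 + 6 + 6 + 4 = 31 days.
The Gamma prior is conjugate for the Poisson rate, so λ | data ~ Gamma(9+179, 14+31) = Gamma(188, 45).
Posterior mean = α'/β' = 188/45.

188/45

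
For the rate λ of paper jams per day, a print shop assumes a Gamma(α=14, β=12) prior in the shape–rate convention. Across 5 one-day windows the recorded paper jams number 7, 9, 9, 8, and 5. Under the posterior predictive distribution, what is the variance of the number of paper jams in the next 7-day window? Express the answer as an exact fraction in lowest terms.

Total count: 7 + 9 + 9 + 8 + 5 = 38.
Total exposure: 5 days.
By Gamma–Poisson conjugacy, the posterior is Gamma(α + Σx, β + Σt) = Gamma(14 + 38, 12 + 5) = Gamma(52, 17).
The posterior predictive for a window of length T is Negative Binomial with variance T·α'·(β'+T)/β'² = 7·52·24/289 = 8736/289.

8736/289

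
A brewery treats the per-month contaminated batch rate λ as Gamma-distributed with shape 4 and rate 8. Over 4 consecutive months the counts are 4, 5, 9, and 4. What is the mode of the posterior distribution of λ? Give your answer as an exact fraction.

Total count: 4 + 5 + 9 + 4 = 22.
Total exposure: 4 months.
By Gamma–Poisson conjugacy, the posterior is Gamma(α + Σx, β + Σt) = Gamma(4 + 22, 8 + 4) = Gamma(26, 12).
Posterior mode = (α'−1)/β' = 25/12.

25/12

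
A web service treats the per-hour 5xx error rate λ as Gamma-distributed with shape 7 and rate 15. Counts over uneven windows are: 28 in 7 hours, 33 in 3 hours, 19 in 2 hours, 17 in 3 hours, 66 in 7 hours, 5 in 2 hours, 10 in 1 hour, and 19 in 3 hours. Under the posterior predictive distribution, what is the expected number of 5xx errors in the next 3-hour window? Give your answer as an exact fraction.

Total count: 28 + 33 + 19 + 17 + 66 + 5 + 10 + 19 = 197.
Total exposure: 7 + 3 + 2 + 3 + 7 + 2 + 1 + 3 = 28 hours.
By Gamma–Poisson conjugacy, the posterior is Gamma(α + Σx, β + Σt) = Gamma(7 + 197, 15 + 28) = Gamma(204, 43).
Predictive mean over a 3-hour window = T·E[λ|data] = 3·204/43 = 612/43.

612/43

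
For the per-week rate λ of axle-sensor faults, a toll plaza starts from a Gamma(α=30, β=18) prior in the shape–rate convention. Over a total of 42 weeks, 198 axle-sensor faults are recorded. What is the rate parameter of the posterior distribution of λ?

60

Total count 198 over total exposure 42 weeks.
By Gamma–Poisson conjugacy, the posterior is Gamma(α + Σx, β + Σt) = Gamma(30 + 198, 18 + 42) = Gamma(228, 60).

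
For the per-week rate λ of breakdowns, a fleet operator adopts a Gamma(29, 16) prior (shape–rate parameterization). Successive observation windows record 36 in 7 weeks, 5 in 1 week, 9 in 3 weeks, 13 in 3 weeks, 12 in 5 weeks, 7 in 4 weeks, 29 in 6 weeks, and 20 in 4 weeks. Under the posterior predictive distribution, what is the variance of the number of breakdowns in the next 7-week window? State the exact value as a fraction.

Total count: 36 + 5 + 9 + 13 + 12 + 7 + 29 + 20 = 131.
Total exposure: 7 + 1 + 3 + 3 + 5 + 4 + 6 + 4 = 33 weeks.
By Gamma–Poisson conjugacy, the posterior is Gamma(α + Σx, β + Σt) = Gamma(29 + 131, 16 + 33) = Gamma(160, 49).
The posterior predictive for a window of length T is Negative Binomial with variance T·α'·(β'+T)/β'² = 7·160·56/2401 = 1280/49.

1280/49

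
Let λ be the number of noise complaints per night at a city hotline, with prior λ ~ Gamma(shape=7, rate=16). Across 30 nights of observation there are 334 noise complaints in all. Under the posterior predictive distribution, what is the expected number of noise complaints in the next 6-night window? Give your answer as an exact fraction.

Total count 334 over total exposure 30 nights.
Posterior: α' = 7 + 334 = 341, β' = 16 + 30 = 46.
Predictive mean over a 6-night window = T·E[λ|data] = 6·341/46 = 1023/23.

1023/23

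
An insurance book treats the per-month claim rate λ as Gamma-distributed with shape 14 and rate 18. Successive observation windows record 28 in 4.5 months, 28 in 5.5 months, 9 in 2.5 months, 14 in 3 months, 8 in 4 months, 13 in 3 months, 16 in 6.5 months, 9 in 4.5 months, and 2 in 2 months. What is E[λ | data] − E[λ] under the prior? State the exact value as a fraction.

1789/963

Total count: 28 + 28 + 9 + 14 + 8 + 13 + 16 + 9 + 2 = 127.
Total exposure: 4.5 + 5.5 + 2.5 + 3 + 4 + 3 + 6.5 + 4.5 + 2 = 35.5 months.
Conjugate update: add total count to the shape and total exposure to the rate, giving Gamma(141, 107/2).
Posterior mean = 141/(107/2) = 282/107; prior mean = 14/18 = 7/9. Difference = 282/107 − 7/9 = 1789/963.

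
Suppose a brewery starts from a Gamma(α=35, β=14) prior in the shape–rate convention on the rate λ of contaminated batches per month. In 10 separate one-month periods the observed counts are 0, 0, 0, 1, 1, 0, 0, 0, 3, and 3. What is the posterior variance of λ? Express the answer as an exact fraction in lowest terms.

43/576

Total count: 0 + 0 + 0 + 1 + 1 + 0 + 0 + 0 + 3 + 3 = 8.
Total exposure: 10 months.
By Gamma–Poisson conjugacy, the posterior is Gamma(α + Σx, β + Σt) = Gamma(35 + 8, 14 + 10) = Gamma(43, 24).
Posterior variance = α'/β'² = 43/576.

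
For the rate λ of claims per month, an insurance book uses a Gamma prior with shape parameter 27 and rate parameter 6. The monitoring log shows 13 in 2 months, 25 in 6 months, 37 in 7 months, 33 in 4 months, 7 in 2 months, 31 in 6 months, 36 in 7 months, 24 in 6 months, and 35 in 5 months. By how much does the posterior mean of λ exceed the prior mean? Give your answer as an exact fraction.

77/102

Total count: 13 + 25 + 37 + 33 + 7 + 31 + 36 + 24 + 35 = 241.
Total exposure: 2 + 6 + 7 + 4 + 2 + 6 + 7 + 6 + 5 = 45 months.
The Gamma prior is conjugate for the Poisson rate, so λ | data ~ Gamma(27+241, 6+45) = Gamma(268, 51).
Posterior mean = 268/51 = 268/51; prior mean = 27/6 = 9/2. Difference = 268/51 − 9/2 = 77/102.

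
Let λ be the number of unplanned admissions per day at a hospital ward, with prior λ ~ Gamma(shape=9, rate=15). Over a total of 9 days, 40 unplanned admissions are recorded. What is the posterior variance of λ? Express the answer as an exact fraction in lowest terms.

49/576

Total count 40 over total exposure 9 days.
Conjugate update: add total count to the shape and total exposure to the rate, giving Gamma(49, 24).
Posterior variance = α'/β'² = 49/576.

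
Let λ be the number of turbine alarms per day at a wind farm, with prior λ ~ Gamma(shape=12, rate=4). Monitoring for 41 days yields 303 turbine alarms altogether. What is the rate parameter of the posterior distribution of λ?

Total count 303 over total exposure 41 days.
By Gamma–Poisson conjugacy, the posterior is Gamma(α + Σx, β + Σt) = Gamma(12 + 303, 4 + 41) = Gamma(315, 45).

45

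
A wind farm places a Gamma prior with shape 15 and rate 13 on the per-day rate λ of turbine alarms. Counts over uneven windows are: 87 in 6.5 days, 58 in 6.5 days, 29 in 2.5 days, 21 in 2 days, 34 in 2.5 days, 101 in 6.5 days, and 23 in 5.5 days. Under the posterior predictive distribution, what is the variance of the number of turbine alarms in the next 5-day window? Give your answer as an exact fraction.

Total count: 87 + 58 + 29 + 21 + 34 + 101 + 23 = 353.
Total exposure: 6.5 + 6.5 + 2.5 + 2 + 2.5 + 6.5 + 5.5 = 32 days.
Gamma(α, β) with Poisson data over total exposure Σt gives posterior Gamma(α+Σx, β+Σt) = Gamma(368, 45).
The posterior predictive for a window of length T is Negative Binomial with variance T·α'·(β'+T)/β'² = 5·368·50/2025 = 3680/81.

3680/81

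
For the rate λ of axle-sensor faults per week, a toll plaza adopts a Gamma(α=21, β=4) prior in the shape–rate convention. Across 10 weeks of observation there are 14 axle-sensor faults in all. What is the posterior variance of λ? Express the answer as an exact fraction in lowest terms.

5/28

Total count 14 over total exposure 10 weeks.
Gamma(α, β) with Poisson data over total exposure Σt gives posterior Gamma(α+Σx, β+Σt) = Gamma(35, 14).
Posterior variance = α'/β'² = 35/196 = 5/28.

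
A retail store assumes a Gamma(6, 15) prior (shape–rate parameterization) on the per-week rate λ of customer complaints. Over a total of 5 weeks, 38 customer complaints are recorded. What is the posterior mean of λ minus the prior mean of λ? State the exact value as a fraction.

Total count 38 over total exposure 5 weeks.
Gamma(α, β) with Poisson data over total exposure Σt gives posterior Gamma(α+Σx, β+Σt) = Gamma(44, 20).
Posterior mean = 44/20 = 11/5; prior mean = 6/15 = 2/5. Difference = 11/5 − 2/5 = 9/5.

9/5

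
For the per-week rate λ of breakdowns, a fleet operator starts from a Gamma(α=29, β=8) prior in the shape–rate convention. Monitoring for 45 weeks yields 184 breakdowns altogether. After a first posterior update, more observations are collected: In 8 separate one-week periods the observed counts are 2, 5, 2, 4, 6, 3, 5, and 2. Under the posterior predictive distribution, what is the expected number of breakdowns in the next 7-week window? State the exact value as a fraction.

Total count 184 over total exposure 45 weeks.
After the first batch: Gamma(29 + 184, 8 + 45) = Gamma(213, 53).
Total count: 2 + 5 + 2 + 4 + 6 + 3 + 5 + 2 = 29.
Total exposure: 8 weeks.
After the second batch: Gamma(213 + 29, 53 + 8) = Gamma(242, 61).
Predictive mean over a 7-week window = T·E[λ|data] = 7·242/61 = 1694/61.

1694/61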